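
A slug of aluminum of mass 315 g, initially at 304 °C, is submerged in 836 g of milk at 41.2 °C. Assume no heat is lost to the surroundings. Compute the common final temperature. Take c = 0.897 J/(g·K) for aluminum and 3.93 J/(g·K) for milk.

Heat lost by the aluminum equals heat gained by the milk:
315×0.897×(304 − T) = 836×3.93×(T − 41.2)
282.56(304 − T) = 3285.5(T − 41.2)
3568 T = 221258  ⇒  T ≈ 62.01 °C

T_f ≈ 62.0 °C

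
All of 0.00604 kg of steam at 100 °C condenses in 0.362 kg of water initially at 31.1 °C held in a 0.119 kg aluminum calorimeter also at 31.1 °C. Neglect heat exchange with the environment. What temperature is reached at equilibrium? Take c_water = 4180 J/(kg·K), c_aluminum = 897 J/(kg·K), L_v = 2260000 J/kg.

Setting the total heat transfer to zero:
latent heat released on condensation: 0.00604·2260000 = 13650
  condensed water 100 °C→T: 25.25(T − 100)
  original water: 1513.2(T − 31.1)
  cup: 106.74(T − 31.1)
1645.2 T = 13650 + 2524.7 + 50379 = 66554
T ≈ 40.45 °C, under the boiling point, so the assumption holds.

T_f ≈ 40.5 °C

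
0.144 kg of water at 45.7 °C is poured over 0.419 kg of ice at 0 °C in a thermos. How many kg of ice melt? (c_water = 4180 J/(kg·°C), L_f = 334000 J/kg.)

m_melted ≈ 0.0824 kg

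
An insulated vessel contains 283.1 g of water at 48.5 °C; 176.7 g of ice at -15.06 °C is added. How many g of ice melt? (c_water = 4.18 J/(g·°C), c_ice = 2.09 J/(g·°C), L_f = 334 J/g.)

Water can give up m c ΔT = 283.1×4.18×48.5 = 57393 J before reaching 0 °C.
Warming the ice to 0 °C takes 176.7×2.09×15.06 = 5561.7 J, leaving 51831 J for melting.
Fully melting the ice requires m_ice L_f = 176.7×334 = 59018 J.
That's not enough to melt it all — equilibrium is at 0 °C with ice remaining.
m_melt = 51831 / L_f = 155.2 g.

m_melted ≈ 155 g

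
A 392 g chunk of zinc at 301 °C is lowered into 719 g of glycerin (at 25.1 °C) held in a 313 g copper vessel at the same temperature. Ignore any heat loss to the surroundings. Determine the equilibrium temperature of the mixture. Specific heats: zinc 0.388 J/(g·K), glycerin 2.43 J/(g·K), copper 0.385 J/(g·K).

Taking heat into each body as positive, Σ m c ΔT = 0:
392*0.388*(T − 301) + 719*2.43*(T − 25.1) + 313*0.385*(T − 25.1) = 0
152.1(T − 301) + 1747.2(T − 25.1) + 120.51(T − 25.1) = 0
(152.1 + 1747.2 + 120.51) T = 152.1*301 + 1747.2*25.1 + 120.51*25.1
T = 92660/2019.8 ≈ 45.88 °C

T_f ≈ 45.9 °C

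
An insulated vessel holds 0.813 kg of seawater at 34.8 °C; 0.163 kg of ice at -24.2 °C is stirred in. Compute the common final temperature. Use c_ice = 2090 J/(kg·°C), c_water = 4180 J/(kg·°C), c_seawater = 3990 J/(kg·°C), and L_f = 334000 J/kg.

T_f ≈ 12.8 °C

Energy conservation, ΣQ = 0:
warm ice to 0 °C: 0.163×2090×(0 − (-24.2)) = 8244.2
  fusion: m_ice L_f = 0.163×334000 = 54442
  meltwater 0→T: 0.163×4180×T = 681.34 T
  seawater cools: 0.813×3990×(T − 34.8) = 3243.9(T − 34.8)
3925.2 T = 112887 − 62686 = 50200
T ≈ 12.79 °C. Since T > 0 °C, the all-ice-melts assumption holds.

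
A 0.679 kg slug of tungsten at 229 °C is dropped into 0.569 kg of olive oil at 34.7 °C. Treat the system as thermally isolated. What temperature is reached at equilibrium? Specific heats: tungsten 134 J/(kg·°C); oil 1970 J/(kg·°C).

T_f ≈ 49.3 °C

|Q_tungsten| = |Q_oil|:
0.679*134*(229 − T) = 0.569*1970*(T − 34.7)
90.99(229 − T) = 1120.9(T − 34.7)
1211.9 T = 59732  ⇒  T ≈ 49.29 °C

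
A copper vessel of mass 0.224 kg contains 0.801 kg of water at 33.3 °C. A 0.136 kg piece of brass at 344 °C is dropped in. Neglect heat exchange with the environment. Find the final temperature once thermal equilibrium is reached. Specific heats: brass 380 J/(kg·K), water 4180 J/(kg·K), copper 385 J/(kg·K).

T_f ≈ 37.9 °C

Energy conservation, ΣQ = 0:
0.136×380×(T − 344) + 0.801×4180×(T − 33.3) + 0.224×385×(T − 33.3) = 0
(51.68 + 3348.2 + 86.24) T = 51.68×344 + 3348.2×33.3 + 86.24×33.3
T = 132144 / 3486.1 = 37.9 °C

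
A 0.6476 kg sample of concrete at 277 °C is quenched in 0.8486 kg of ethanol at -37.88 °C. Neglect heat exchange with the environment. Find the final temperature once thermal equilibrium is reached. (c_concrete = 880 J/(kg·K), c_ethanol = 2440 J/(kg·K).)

T_f = Σ m_i c_i T_i / Σ m_i c_i:
T_f = (569.89×277 + 2070.6×(-37.88)) / (569.89 + 2070.6)
    = 79425 / 2640.5 ≈ 30.08 °C

T_f ≈ 30.1 °C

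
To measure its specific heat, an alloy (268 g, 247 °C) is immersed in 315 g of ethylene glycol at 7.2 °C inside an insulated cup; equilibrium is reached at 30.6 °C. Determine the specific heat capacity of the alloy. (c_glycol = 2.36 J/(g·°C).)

c ≈ 0.3 J/(g·°C)

Heat lost by the alloy = heat gained by the glycol:
268·c·(247 − 30.6) = 315·2.36·(30.6 − 7.2)
57995 c = 17396  ⇒  c ≈ 0.2999 J/(g·°C)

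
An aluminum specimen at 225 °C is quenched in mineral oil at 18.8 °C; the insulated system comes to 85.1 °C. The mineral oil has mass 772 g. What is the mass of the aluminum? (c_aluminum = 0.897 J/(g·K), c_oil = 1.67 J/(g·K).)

Setting the total heat transfer to zero:
m×0.897×(85.1 − 225) + 772×1.67×(85.1 − 18.8) = 0
-125.49 m = -85477
m = -85477/-125.49 ≈ 681.1 g

m ≈ 681 g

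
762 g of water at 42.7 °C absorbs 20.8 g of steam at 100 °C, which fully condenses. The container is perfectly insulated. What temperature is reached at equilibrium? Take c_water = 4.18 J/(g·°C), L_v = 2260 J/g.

T_f ≈ 58.6 °C

Setting the total heat transfer to zero:
latent heat released on condensation: 20.8×2260 = 47008; condensed water 100 °C→T: 86.94(T − 100); original water: 3185.2(T − 42.7)
3272.1 T = 47008 + 8694.4 + 136006 = 191709
T ≈ 58.59 °C — below 100 °C, confirming all the steam condensed.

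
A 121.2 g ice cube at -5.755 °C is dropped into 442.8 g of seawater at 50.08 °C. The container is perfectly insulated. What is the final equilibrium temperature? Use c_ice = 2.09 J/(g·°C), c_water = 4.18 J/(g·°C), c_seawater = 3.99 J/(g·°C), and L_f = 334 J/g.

Energy balance with sensible and latent terms:
ice -5.755→0 °C: 121.2·2.09·5.755 = 1457.8
  fusion: m_ice L_f = 121.2·334 = 40481
  warm the meltwater: 506.62 T
  seawater: 1766.8(T − 50.08)
2273.4 T = 88480 − 41939 = 46541
T ≈ 20.47 °C (positive, so assuming full melt was valid).

T_f ≈ 20.5 °C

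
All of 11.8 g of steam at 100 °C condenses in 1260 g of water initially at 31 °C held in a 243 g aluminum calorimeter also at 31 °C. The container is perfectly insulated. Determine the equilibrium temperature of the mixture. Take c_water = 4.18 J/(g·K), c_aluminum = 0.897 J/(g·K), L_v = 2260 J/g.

Sum of m c ΔT and latent-heat terms is zero:
condense steam: −11.8·2260 = −26668; condensed water 100 °C→T: 49.32(T − 100); original water: 5266.8(T − 31); aluminum cup: 243·0.897·(T − 31) = 217.97(T − 31)
5534.1 T = 26668 + 4932.4 + 170028 = 201628
T ≈ 36.43 °C (< 100 °C, so full condensation is consistent).

T_f ≈ 36.4 °C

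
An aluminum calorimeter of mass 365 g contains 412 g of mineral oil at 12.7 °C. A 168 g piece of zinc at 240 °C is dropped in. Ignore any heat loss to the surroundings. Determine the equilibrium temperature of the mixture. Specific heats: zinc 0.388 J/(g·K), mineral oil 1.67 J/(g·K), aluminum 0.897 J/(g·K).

Let T be the final temperature. ΣQ_i = 0:
168*0.388*(T − 240) + 412*1.67*(T − 12.7) + 365*0.897*(T − 12.7) = 0
65.18(T − 240) + 688.04(T − 12.7) + 327.41(T − 12.7) = 0
(65.18 + 688.04 + 327.41) T = 65.18*240 + 688.04*12.7 + 327.41*12.7
T ≈ 26.41 °C

T_f ≈ 26.4 °C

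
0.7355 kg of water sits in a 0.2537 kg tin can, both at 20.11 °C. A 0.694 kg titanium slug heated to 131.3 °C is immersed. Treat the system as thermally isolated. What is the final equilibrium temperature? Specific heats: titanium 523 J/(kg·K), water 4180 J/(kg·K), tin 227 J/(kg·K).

T_f ≈ 31.7 °C

T_f = Σ m_i c_i T_i / Σ m_i c_i:
T_f = (362.96*131.3 + 3074.4*20.11 + 57.59*20.11) / (362.96 + 3074.4 + 57.59)
    = 110641 / 3494.9 ≈ 31.66 °C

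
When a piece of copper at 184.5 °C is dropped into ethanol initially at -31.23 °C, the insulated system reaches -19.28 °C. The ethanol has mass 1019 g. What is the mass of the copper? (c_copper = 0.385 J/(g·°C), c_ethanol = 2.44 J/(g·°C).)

m ≈ 379 g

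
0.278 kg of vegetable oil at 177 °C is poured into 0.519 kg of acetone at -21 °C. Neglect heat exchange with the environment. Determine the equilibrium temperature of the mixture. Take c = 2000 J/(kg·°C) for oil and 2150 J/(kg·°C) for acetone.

|Q_oil| = |Q_acetone|:
0.278*2000*(177 − T) = 0.519*2150*(T − (-21))
556(177 − T) = 1115.9(T − (-21))
1671.9 T = 74979  ⇒  T ≈ 44.85 °C

T_f ≈ 44.8 °C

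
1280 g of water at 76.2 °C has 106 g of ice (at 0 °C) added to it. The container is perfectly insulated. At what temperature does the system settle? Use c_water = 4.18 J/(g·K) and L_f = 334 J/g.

T_f ≈ 64.3 °C

Conservation of energy gives ΣQ = 0:
fusion: m_ice L_f = 106×334 = 35404; meltwater 0→T: 106×4.18×T = 443.08 T; water cools: 1280×4.18×(T − 76.2) = 5350.4(T − 76.2)
5793.5 T = 407700 − 35404 = 372296
T ≈ 64.26 °C. Since T > 0 °C, the all-ice-melts assumption holds.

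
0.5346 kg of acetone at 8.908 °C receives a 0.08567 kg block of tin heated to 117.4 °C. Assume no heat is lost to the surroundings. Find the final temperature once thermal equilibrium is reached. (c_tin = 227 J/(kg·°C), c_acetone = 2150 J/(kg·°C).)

Taking heat into each body as positive, Σ m c ΔT = 0:
0.08567·227·(T − 117.4) + 0.5346·2150·(T − 8.908) = 0
(19.45 + 1149.4) T = 19.45·117.4 + 1149.4·8.908
T = 12522/1168.8 ≈ 10.71 °C

T_f ≈ 10.7 °C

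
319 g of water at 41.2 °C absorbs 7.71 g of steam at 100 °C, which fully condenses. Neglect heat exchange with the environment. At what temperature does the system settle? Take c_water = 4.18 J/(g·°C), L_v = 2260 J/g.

T_f ≈ 55.3 °C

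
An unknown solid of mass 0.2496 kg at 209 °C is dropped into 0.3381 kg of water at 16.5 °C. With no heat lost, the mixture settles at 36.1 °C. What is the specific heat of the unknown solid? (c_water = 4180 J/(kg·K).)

c ≈ 642 J/(kg·K)

Heat lost by the unknown solid = heat gained by the water:
0.2496×c×(209 − 36.1) = 0.3381×4180×(36.1 − 16.5)
43.16 c = 27700  ⇒  c ≈ 641.9 J/(kg·K)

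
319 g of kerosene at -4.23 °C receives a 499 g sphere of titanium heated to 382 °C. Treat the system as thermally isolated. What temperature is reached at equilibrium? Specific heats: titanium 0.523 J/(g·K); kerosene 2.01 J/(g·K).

T_f ≈ 107.5 °C

Net heat exchanged in the isolated system is zero:
499*0.523*(T − 382) + 319*2.01*(T − (-4.23)) = 0
260.98(T − 382) + 641.19(T − (-4.23)) = 0
902.17 T = 96981
T = 96981/902.17 ≈ 107.50 °C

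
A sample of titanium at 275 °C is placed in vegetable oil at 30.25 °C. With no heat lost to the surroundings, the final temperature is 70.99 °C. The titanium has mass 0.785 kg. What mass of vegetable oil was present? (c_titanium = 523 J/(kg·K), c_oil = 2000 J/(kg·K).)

|Q_titanium| = |Q_oil|:
0.785×523×(275 − 70.99) = m×2000×(70.99 − 30.25)
81480 m = 83757  ⇒  m ≈ 1.028 kg

m ≈ 1.03 kg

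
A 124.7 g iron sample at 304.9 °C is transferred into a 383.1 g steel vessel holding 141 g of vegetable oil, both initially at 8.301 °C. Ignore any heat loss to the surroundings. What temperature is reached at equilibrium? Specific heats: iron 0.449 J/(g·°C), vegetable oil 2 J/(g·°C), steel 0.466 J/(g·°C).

With ΣQ=0 the equilibrium temperature is the m·c-weighted mean:
T_f = (55.99*304.9 + 282*8.301 + 178.52*8.301) / (55.99 + 282 + 178.52)
    = 20894 / 516.51 ≈ 40.45 °C

T_f ≈ 40.5 °C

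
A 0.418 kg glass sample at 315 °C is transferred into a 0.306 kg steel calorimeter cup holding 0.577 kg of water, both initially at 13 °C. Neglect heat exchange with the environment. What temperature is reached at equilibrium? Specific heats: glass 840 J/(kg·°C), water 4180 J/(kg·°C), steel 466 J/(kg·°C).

T_f ≈ 49.5 °C

Setting the total heat transfer to zero:
0.418*840*(T − 315) + 0.577*4180*(T − 13) + 0.306*466*(T − 13) = 0
2905.6 T = 143811
T ≈ 49.49 °C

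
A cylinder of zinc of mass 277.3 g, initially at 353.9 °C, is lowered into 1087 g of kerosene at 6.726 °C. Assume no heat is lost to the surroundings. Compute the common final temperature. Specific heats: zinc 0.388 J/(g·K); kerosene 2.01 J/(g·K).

Heat lost by the zinc equals heat gained by the kerosene:
277.3·0.388·(353.9 − T) = 1087·2.01·(T − 6.726)
107.59(353.9 − T) = 2184.9(T − 6.726)
2292.5 T = 52772  ⇒  T ≈ 23.02 °C

T_f ≈ 23.0 °C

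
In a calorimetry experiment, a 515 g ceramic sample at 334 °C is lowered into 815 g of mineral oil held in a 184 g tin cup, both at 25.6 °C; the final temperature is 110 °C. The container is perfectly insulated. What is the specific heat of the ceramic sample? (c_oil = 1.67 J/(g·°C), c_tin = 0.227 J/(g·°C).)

Let T be the final temperature. ΣQ_i = 0:
515·c·(110 − 334) + 815·1.67·(110 − 25.6) + 184·0.227·(110 − 25.6) = 0
-115360 c = -118398
c = -118398/-115360 ≈ 1.026 J/(g·°C)

c ≈ 1.03 J/(g·°C)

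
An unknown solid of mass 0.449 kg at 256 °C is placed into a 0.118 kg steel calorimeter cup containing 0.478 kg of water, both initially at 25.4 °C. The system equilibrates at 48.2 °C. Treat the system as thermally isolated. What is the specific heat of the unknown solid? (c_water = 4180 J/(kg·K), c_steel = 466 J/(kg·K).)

Energy conservation, ΣQ = 0:
0.449·c·(48.2 − 256) + 0.478·4180·(48.2 − 25.4) + 0.118·466·(48.2 − 25.4) = 0
-93.3 c = -46809
c = -46809/-93.3 ≈ 501.7 J/(kg·K)

c ≈ 502 J/(kg·K)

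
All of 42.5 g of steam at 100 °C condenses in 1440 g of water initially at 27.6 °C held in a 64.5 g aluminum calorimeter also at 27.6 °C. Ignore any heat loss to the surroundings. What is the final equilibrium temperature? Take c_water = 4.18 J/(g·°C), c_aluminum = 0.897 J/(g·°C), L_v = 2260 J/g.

T_f ≈ 45.0 °C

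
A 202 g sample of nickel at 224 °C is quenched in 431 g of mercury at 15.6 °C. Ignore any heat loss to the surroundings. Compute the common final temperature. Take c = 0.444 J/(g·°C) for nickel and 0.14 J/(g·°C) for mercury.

Conservation of energy gives ΣQ = 0:
202*0.444*(T − 224) + 431*0.14*(T − 15.6) = 0
89.69(T − 224) + 60.34(T − 15.6) = 0
(89.69 + 60.34) T = 89.69*224 + 60.34*15.6
T = 21031/150.03 ≈ 140.18 °C

T_f ≈ 140.2 °C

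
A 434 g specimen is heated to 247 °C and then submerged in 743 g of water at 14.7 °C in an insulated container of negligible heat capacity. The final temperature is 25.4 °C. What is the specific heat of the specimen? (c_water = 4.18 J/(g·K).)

c ≈ 0.346 J/(g·K)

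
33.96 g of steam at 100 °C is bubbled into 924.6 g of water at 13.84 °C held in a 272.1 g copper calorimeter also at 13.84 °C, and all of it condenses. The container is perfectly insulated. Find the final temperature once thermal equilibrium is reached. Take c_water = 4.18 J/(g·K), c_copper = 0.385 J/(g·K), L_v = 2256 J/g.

Taking heat into each body as positive, Σ m c ΔT = 0:
condense steam: −33.96·2256 = −76614; condensed water 100 °C→T: 141.95(T − 100); water warms: 924.6·4.18·(T − 13.84) = 3864.8(T − 13.84); cup: 104.76(T − 13.84)
4111.5 T = 76614 + 14195 + 54939 = 145748
T ≈ 35.45 °C, under the boiling point, so the assumption holds.

T_f ≈ 35.4 °C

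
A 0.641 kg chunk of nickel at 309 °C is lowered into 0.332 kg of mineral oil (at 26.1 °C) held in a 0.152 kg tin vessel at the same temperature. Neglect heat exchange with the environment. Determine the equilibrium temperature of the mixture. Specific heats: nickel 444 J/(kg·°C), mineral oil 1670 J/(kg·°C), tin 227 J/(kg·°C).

T_f ≈ 118.3 °C

Heat gained plus heat lost sum to zero:
0.641*444*(T − 309) + 0.332*1670*(T − 26.1) + 0.152*227*(T − 26.1) = 0
284.6(T − 309) + 554.44(T − 26.1) + 34.5(T − 26.1) = 0
(284.6 + 554.44 + 34.5) T = 284.6*309 + 554.44*26.1 + 34.5*26.1
T = 103314/873.55 ≈ 118.27 °C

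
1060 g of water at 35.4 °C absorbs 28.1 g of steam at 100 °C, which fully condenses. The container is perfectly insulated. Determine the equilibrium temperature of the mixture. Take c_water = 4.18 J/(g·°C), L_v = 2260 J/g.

Energy conservation, ΣQ = 0:
steam→water at 100 °C releases m L_v = 28.1·2260 = 63506; condensed water 100 °C→T: 117.46(T − 100); water warms: 1060·4.18·(T − 35.4) = 4430.8(T − 35.4)
4548.3 T = 63506 + 11746 + 156850 = 232102
T ≈ 51.03 °C, under the boiling point, so the assumption holds.

T_f ≈ 51.0 °C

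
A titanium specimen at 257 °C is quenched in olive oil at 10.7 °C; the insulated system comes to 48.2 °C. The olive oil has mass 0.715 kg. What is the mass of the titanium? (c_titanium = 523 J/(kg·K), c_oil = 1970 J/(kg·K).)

m ≈ 0.484 kg

Net heat exchanged in the isolated system is zero:
m·523·(48.2 − 257) + 0.715·1970·(48.2 − 10.7) = 0
-109202 m = -52821
m = -52821/-109202 ≈ 0.4837 kg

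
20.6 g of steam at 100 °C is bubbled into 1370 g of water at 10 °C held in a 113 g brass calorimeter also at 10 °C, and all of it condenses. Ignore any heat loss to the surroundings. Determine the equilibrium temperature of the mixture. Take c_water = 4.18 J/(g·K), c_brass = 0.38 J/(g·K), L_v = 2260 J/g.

Heat gained plus heat lost sum to zero:
steam→water at 100 °C releases m L_v = 20.6·2260 = 46556
  condensate cools 100→T: 20.6·4.18·(T − 100) = 86.11(T − 100)
  water warms: 1370·4.18·(T − 10) = 5726.6(T − 10)
  cup: 42.94(T − 10)
5855.6 T = 46556 + 8610.8 + 57695 = 112862
T ≈ 19.27 °C — below 100 °C, confirming all the steam condensed.

T_f ≈ 19.3 °C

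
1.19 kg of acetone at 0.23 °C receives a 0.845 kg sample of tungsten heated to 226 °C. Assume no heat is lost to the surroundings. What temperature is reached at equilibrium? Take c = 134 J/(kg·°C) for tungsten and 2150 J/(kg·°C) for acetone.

T_f ≈ 9.8 °C

|Q_tungsten| = |Q_acetone|:
0.845×134×(226 − T) = 1.19×2150×(T − 0.23)
113.23(226 − T) = 2558.5(T − 0.23)
2671.7 T = 26178  ⇒  T ≈ 9.80 °C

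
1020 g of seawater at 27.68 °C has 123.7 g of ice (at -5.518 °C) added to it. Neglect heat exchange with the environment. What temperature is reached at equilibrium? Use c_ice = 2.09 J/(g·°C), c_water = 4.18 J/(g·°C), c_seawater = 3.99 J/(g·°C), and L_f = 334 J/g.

Let T be the final temperature. ΣQ_i = 0:
warm ice to 0 °C: 123.7×2.09×(0 − (-5.518)) = 1426.6; fusion: m_ice L_f = 123.7×334 = 41316; meltwater 0→T: 123.7×4.18×T = 517.07 T; seawater: 4069.8(T − 27.68)
4586.9 T = 112652 − 42742 = 69910
T ≈ 15.24 °C. Since T > 0 °C, the all-ice-melts assumption holds.

T_f ≈ 15.2 °C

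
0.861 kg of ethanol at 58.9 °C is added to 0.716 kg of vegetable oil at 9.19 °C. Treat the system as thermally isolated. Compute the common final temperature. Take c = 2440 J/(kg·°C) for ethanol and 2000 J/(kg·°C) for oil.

Heat gained plus heat lost sum to zero:
0.861×2440×(T − 58.9) + 0.716×2000×(T − 9.19) = 0
3532.8 T = 136900
T ≈ 38.75 °C

T_f ≈ 38.8 °C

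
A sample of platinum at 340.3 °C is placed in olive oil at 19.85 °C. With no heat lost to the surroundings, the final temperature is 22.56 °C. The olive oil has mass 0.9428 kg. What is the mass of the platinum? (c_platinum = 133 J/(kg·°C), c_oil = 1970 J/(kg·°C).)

m ≈ 0.119 kg

|Q_platinum| = |Q_oil|:
m·133·(340.3 − 22.56) = 0.9428·1970·(22.56 − 19.85)
42259 m = 5033.3  ⇒  m ≈ 0.1191 kg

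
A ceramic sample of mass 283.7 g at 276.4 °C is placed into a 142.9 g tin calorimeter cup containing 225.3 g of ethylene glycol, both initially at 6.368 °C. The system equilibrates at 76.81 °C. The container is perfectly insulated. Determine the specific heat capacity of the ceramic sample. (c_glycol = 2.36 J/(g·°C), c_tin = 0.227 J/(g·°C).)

c ≈ 0.702 J/(g·°C)

Setting the total heat transfer to zero:
283.7×c×(76.81 − 276.4) + 225.3×2.36×(76.81 − 6.368) + 142.9×0.227×(76.81 − 6.368) = 0
-56624 c = -39740
c = -39740/-56624 ≈ 0.7018 J/(g·°C)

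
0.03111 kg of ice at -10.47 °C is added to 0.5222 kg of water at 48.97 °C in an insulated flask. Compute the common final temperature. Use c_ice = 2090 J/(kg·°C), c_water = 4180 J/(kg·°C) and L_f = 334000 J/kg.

T_f ≈ 41.4 °C

Taking heat into each body as positive, Σ m c ΔT = 0:
ice -10.47→0 °C: 0.03111·2090·10.47 = 680.76
  melt ice: 0.03111·334000 = 10391
  warm the meltwater: 130.04 T
  water: 2182.8(T − 48.97)
2312.8 T = 106892 − 11071 = 95820
T ≈ 41.43 °C. Since T > 0 °C, the all-ice-melts assumption holds.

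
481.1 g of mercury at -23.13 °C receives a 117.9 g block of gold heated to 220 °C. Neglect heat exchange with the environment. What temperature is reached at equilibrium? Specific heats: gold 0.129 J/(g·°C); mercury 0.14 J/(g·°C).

|Q_gold| = |Q_mercury|:
117.9*0.129*(220 − T) = 481.1*0.14*(T − (-23.13))
15.21(220 − T) = 67.35(T − (-23.13))
82.56 T = 1788.1  ⇒  T ≈ 21.66 °C

T_f ≈ 21.7 °C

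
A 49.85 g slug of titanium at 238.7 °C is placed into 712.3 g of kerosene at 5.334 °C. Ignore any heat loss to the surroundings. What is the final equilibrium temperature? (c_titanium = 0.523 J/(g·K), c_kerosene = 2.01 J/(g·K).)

Let T be the final temperature. ΣQ_i = 0:
49.85×0.523×(T − 238.7) + 712.3×2.01×(T − 5.334) = 0
1457.8 T = 13860
T = 13860 / 1457.8 = 9.51 °C

T_f ≈ 9.5 °C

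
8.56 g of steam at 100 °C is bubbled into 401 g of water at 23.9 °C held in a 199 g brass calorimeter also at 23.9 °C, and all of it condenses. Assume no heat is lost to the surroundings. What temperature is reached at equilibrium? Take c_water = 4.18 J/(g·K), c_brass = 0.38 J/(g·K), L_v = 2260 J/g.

T_f ≈ 36.2 °C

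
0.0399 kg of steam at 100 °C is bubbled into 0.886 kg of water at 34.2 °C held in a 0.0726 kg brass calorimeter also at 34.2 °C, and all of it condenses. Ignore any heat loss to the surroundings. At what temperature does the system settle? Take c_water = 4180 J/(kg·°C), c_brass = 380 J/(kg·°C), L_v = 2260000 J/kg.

T_f ≈ 60.1 °C

Net heat exchanged in the isolated system is zero:
latent heat released on condensation: 0.0399·2260000 = 90174
  condensed water 100 °C→T: 166.78(T − 100)
  original water: 3703.5(T − 34.2)
  cup: 27.59(T − 34.2)
3897.9 T = 90174 + 16678 + 127603 = 234455
T ≈ 60.15 °C (< 100 °C, so full condensation is consistent).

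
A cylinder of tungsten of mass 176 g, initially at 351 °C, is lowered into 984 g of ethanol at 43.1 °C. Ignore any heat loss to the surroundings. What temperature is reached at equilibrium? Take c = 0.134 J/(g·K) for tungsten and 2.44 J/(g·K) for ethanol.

T_f ≈ 46.1 °C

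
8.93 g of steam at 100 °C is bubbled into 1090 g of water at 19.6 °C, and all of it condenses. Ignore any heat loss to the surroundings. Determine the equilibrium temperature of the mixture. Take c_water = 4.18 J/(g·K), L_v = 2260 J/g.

T_f ≈ 24.6 °C

Setting the total heat transfer to zero:
condense steam: −8.93×2260 = −20182; condensate cools 100→T: 8.93×4.18×(T − 100) = 37.33(T − 100); original water: 4556.2(T − 19.6)
4593.5 T = 20182 + 3732.7 + 89302 = 113216
T ≈ 24.65 °C (< 100 °C, so full condensation is consistent).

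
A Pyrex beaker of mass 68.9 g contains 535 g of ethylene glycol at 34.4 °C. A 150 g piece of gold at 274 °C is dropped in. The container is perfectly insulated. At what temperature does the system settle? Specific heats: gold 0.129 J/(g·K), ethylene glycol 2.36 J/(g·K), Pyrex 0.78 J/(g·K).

T_f is the heat-capacity-weighted average of the initial temperatures:
T_f = (19.35·274 + 1262.6·34.4 + 53.74·34.4) / (19.35 + 1262.6 + 53.74)
    = 50584 / 1335.7 ≈ 37.87 °C

T_f ≈ 37.9 °C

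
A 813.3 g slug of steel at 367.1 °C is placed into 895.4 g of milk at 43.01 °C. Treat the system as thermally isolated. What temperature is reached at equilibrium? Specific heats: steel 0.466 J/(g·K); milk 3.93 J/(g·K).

T_f ≈ 74.5 °C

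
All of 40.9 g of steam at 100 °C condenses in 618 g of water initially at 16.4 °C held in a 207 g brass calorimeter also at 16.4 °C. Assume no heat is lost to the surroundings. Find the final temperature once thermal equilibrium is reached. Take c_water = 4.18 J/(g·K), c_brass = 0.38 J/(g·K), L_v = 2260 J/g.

Taking heat into each body as positive, Σ m c ΔT = 0:
steam→water at 100 °C releases m L_v = 40.9×2260 = 92434
  condensed water 100 °C→T: 170.96(T − 100)
  water warms: 618×4.18×(T − 16.4) = 2583.2(T − 16.4)
  brass cup: 207×0.38×(T − 16.4) = 78.66(T − 16.4)
2832.9 T = 92434 + 17096 + 43655 = 153185
T ≈ 54.07 °C (< 100 °C, so full condensation is consistent).

T_f ≈ 54.1 °C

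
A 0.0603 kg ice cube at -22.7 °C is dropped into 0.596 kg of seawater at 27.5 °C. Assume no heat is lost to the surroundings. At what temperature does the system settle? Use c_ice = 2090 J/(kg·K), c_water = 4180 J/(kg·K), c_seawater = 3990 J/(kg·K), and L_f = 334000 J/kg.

Taking heat into each body as positive, Σ m c ΔT = 0:
ice -22.7→0 °C: 0.0603×2090×22.7 = 2860.8; melt ice: 0.0603×334000 = 20140; meltwater 0→T: 0.0603×4180×T = 252.05 T; seawater cools: 0.596×3990×(T − 27.5) = 2378(T − 27.5)
2630.1 T = 65396 − 23001 = 42395
T ≈ 16.12 °C — above 0 °C, consistent with complete melting.

T_f ≈ 16.1 °C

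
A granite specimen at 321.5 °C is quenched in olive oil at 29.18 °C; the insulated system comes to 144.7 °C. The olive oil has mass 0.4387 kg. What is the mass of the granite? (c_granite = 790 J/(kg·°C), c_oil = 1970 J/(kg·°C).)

|Q_granite| = |Q_oil|:
m×790×(321.5 − 144.7) = 0.4387×1970×(144.7 − 29.18)
139672 m = 99837  ⇒  m ≈ 0.7148 kg

m ≈ 0.715 kg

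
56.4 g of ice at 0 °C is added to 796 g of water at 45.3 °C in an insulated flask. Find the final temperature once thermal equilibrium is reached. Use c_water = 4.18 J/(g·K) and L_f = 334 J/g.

T_f ≈ 37.0 °C

Taking heat into each body as positive, Σ m c ΔT = 0:
melt ice: 56.4·334 = 18838
  warm the meltwater: 235.75 T
  water: 3327.3(T − 45.3)
3563 T = 150726 − 18838 = 131888
T ≈ 37.02 °C. Since T > 0 °C, the all-ice-melts assumption holds.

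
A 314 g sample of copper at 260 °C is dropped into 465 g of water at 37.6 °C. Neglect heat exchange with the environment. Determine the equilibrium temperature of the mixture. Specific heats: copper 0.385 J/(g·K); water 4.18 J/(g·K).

T_f is the heat-capacity-weighted average of the initial temperatures:
T_f = (120.89·260 + 1943.7·37.6) / (120.89 + 1943.7)
    = 104515 / 2064.6 ≈ 50.62 °C

T_f ≈ 50.6 °C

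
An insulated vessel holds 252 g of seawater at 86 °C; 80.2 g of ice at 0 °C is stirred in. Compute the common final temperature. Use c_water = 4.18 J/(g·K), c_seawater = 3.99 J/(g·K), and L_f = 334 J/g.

T_f ≈ 44.5 °C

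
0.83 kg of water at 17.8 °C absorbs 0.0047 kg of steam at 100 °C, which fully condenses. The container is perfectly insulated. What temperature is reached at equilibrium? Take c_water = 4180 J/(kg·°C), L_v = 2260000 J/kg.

T_f ≈ 21.3 °C

Taking heat into each body as positive, Σ m c ΔT = 0:
steam→water at 100 °C releases m L_v = 0.0047·2260000 = 10622
  condensate cools 100→T: 0.0047·4180·(T − 100) = 19.65(T − 100)
  water warms: 0.83·4180·(T − 17.8) = 3469.4(T − 17.8)
3489 T = 10622 + 1964.6 + 61755 = 74342
T ≈ 21.31 °C (< 100 °C, so full condensation is consistent).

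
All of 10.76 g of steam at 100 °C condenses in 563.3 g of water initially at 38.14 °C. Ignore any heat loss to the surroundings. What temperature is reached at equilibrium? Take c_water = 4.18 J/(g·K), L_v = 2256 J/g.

Energy conservation, ΣQ = 0:
latent heat released on condensation: 10.76·2256 = 24275; condensate cools 100→T: 10.76·4.18·(T − 100) = 44.98(T − 100); water warms: 563.3·4.18·(T − 38.14) = 2354.6(T − 38.14)
2399.6 T = 24275 + 4497.7 + 89804 = 118576
T ≈ 49.42 °C, under the boiling point, so the assumption holds.

T_f ≈ 49.4 °C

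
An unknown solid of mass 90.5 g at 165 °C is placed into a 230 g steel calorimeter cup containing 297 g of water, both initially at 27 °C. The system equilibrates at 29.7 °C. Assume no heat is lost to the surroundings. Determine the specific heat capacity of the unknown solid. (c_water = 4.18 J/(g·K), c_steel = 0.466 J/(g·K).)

c ≈ 0.297 J/(g·K)

Taking heat into each body as positive, Σ m c ΔT = 0:
90.5·c·(29.7 − 165) + 297·4.18·(29.7 − 27) + 230·0.466·(29.7 − 27) = 0
-12245 c = -3641.3
c = -3641.3/-12245 ≈ 0.2974 J/(g·K)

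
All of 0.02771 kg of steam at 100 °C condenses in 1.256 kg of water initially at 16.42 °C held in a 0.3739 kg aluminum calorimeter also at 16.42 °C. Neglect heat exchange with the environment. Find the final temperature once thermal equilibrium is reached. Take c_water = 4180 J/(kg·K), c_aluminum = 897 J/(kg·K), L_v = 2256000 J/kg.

T_f ≈ 29.1 °C

Taking heat into each body as positive, Σ m c ΔT = 0:
latent heat released on condensation: 0.02771×2256000 = 62514
  condensed water 100 °C→T: 115.83(T − 100)
  water warms: 1.256×4180×(T − 16.42) = 5250.1(T − 16.42)
  aluminum cup: 0.3739×897×(T − 16.42) = 335.39(T − 16.42)
5701.3 T = 62514 + 11583 + 91713 = 165810
T ≈ 29.08 °C — below 100 °C, confirming all the steam condensed.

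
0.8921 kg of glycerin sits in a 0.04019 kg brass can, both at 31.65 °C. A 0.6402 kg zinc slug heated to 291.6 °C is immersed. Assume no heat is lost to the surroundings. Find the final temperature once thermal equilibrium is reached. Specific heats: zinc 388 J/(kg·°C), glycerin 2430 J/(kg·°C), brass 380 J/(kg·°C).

Energy conservation, ΣQ = 0:
0.6402*388*(T − 291.6) + 0.8921*2430*(T − 31.65) + 0.04019*380*(T − 31.65) = 0
(248.4 + 2167.8 + 15.27) T = 248.4*291.6 + 2167.8*31.65 + 15.27*31.65
T ≈ 58.21 °C

T_f ≈ 58.2 °C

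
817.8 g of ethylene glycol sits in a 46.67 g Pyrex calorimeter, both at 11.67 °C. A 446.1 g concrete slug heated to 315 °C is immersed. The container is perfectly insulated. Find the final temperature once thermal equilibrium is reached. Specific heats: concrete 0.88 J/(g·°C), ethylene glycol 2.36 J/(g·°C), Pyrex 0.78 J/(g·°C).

T_f ≈ 62.1 °C

T_f = Σ m_i c_i T_i / Σ m_i c_i:
T_f = (392.57·315 + 1930·11.67 + 36.4·11.67) / (392.57 + 1930 + 36.4)
    = 146607 / 2359 ≈ 62.15 °C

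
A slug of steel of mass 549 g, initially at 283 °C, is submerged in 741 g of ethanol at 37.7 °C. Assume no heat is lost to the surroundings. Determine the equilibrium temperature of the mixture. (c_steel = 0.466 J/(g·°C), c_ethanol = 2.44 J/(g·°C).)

With ΣQ=0 the equilibrium temperature is the m·c-weighted mean:
T_f = (255.83·283 + 1808·37.7) / (255.83 + 1808)
    = 140564 / 2063.9 ≈ 68.11 °C

T_f ≈ 68.1 °C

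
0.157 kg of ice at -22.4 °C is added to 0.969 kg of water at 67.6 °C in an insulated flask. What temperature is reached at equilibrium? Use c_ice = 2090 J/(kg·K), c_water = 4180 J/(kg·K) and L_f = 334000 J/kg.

T_f ≈ 45.5 °C

Net heat exchanged in the isolated system is zero:
ice -22.4→0 °C: 0.157·2090·22.4 = 7350.1
  latent heat to melt: 0.157·334000 = 52438
  meltwater 0→T: 0.157·4180·T = 656.26 T
  water: 4050.4(T − 67.6)
4706.7 T = 273808 − 59788 = 214020
T ≈ 45.47 °C — above 0 °C, consistent with complete melting.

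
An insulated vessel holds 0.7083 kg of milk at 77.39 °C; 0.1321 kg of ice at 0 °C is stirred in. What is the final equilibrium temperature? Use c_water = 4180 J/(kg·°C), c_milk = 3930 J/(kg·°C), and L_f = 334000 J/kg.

Net heat exchanged in the isolated system is zero:
latent heat to melt: 0.1321·334000 = 44121; warm the meltwater: 552.18 T; milk: 2783.6(T − 77.39)
3335.8 T = 215424 − 44121 = 171303
T ≈ 51.35 °C. Since T > 0 °C, the all-ice-melts assumption holds.

T_f ≈ 51.4 °C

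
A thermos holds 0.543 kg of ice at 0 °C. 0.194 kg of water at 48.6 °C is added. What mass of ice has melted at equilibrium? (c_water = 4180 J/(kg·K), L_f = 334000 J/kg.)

m_melted ≈ 0.118 kg

Heat available from the water dropping to 0 °C: 0.194·4180·48.6 = 39411 J.
Melting all 0.543 kg of ice would need 0.543·334000 = 181362 J.
39411 J < 181362 J, so only part of the ice melts and the system sits at 0 °C.
m_melt = 39411 / L_f = 0.118 kg.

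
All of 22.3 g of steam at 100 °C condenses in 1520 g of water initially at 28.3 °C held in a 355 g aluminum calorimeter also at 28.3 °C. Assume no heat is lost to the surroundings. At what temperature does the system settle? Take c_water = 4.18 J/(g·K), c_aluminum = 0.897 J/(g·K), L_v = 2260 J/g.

Setting the total heat transfer to zero:
condense steam: −22.3×2260 = −50398
  condensate cools 100→T: 22.3×4.18×(T − 100) = 93.21(T − 100)
  original water: 6353.6(T − 28.3)
  cup: 318.44(T − 28.3)
6765.2 T = 50398 + 9321.4 + 188819 = 248538
T ≈ 36.74 °C — below 100 °C, confirming all the steam condensed.

T_f ≈ 36.7 °C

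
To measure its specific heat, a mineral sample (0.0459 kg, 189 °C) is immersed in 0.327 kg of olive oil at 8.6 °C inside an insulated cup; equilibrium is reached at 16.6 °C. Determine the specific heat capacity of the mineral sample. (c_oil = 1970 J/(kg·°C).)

c ≈ 651 J/(kg·°C)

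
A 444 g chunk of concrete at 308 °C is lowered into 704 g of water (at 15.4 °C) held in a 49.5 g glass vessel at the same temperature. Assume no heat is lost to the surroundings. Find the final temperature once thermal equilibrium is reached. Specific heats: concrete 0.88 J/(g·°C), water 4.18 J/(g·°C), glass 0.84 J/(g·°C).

T_f ≈ 49.3 °C

Net heat exchanged in the isolated system is zero:
444*0.88*(T − 308) + 704*4.18*(T − 15.4) + 49.5*0.84*(T − 15.4) = 0
390.72(T − 308) + 2942.7(T − 15.4) + 41.58(T − 15.4) = 0
3375 T = 166300
T = 166300/3375 ≈ 49.27 °C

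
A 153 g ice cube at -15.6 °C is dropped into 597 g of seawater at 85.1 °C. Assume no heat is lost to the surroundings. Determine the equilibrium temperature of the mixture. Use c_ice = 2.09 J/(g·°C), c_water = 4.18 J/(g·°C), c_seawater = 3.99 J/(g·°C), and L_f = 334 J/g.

T_f ≈ 48.5 °C

Conservation of energy gives ΣQ = 0:
ice -15.6→0 °C: 153·2.09·15.6 = 4988.4
  melt ice: 153·334 = 51102
  warm the meltwater: 639.54 T
  seawater: 2382(T − 85.1)
3021.6 T = 202711 − 56090 = 146620
T ≈ 48.52 °C — above 0 °C, consistent with complete melting.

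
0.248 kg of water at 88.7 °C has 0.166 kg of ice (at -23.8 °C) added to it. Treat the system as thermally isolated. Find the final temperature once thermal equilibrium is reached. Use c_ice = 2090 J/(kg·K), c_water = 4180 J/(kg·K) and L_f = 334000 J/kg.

Energy conservation, ΣQ = 0:
warm ice to 0 °C: 0.166·2090·(0 − (-23.8)) = 8257.2; fusion: m_ice L_f = 0.166·334000 = 55444; meltwater 0→T: 0.166·4180·T = 693.88 T; water cools: 0.248·4180·(T − 88.7) = 1036.6(T − 88.7)
1730.5 T = 91950 − 63701 = 28249
T ≈ 16.32 °C (positive, so assuming full melt was valid).

T_f ≈ 16.3 °C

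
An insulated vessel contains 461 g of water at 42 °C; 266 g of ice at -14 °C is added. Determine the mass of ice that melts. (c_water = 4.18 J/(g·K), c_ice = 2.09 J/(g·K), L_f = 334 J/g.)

m_melted ≈ 219 g

Heat available from the water dropping to 0 °C: 461·4.18·42 = 80933 J.
Of that, 266·2.09·14 = 7783.2 J goes to bring the ice to 0 °C, leaving 73150 J.
Melting all 266 g of ice would need 266·334 = 88844 J.
73150 J < 88844 J, so only part of the ice melts and the system sits at 0 °C.
m_melted·334 = 73150  ⇒  m_melted ≈ 219 g.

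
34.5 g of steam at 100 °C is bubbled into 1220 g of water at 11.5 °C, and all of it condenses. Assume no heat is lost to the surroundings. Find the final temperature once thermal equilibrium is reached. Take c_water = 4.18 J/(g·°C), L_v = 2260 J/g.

Let T be the final temperature. ΣQ_i = 0:
steam→water at 100 °C releases m L_v = 34.5×2260 = 77970; condensed water 100 °C→T: 144.21(T − 100); water warms: 1220×4.18×(T − 11.5) = 5099.6(T − 11.5)
5243.8 T = 77970 + 14421 + 58645 = 151036
T ≈ 28.80 °C, under the boiling point, so the assumption holds.

T_f ≈ 28.8 °C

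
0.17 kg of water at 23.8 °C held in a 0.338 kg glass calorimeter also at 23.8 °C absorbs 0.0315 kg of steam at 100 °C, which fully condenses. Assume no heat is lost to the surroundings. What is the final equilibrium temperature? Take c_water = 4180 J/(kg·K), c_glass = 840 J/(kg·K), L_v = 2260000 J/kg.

T_f ≈ 95.9 °C

Conservation of energy gives ΣQ = 0:
condense steam: −0.0315×2260000 = −71190; condensed water 100 °C→T: 131.67(T − 100); water warms: 0.17×4180×(T − 23.8) = 710.6(T − 23.8); cup: 283.92(T − 23.8)
1126.2 T = 71190 + 13167 + 23670 = 108027
T ≈ 95.92 °C — below 100 °C, confirming all the steam condensed.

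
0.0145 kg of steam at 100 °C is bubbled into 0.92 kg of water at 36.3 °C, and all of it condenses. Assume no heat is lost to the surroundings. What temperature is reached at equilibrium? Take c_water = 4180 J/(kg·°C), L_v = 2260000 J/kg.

T_f ≈ 45.7 °C

Let T be the final temperature. ΣQ_i = 0:
steam→water at 100 °C releases m L_v = 0.0145×2260000 = 32770
  condensate cools 100→T: 0.0145×4180×(T − 100) = 60.61(T − 100)
  original water: 3845.6(T − 36.3)
3906.2 T = 32770 + 6061 + 139595 = 178426
T ≈ 45.68 °C (< 100 °C, so full condensation is consistent).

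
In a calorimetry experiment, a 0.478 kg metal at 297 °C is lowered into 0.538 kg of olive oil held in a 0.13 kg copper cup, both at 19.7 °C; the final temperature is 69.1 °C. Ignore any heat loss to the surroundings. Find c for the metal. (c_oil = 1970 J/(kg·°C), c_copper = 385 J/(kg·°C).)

c ≈ 503 J/(kg·°C)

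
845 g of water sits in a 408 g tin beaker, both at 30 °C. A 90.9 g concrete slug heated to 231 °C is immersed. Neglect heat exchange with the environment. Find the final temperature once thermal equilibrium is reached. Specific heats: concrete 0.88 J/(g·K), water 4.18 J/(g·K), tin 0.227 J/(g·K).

T_f ≈ 34.3 °C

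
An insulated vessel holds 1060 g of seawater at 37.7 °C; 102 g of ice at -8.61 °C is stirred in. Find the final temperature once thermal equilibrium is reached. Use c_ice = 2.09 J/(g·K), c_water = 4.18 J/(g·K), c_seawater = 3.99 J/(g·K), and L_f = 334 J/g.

T_f ≈ 26.5 °C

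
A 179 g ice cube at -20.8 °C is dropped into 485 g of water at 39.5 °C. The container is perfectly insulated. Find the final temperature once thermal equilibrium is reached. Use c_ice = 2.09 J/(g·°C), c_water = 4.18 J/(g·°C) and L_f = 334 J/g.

Setting the total heat transfer to zero:
warm ice to 0 °C: 179×2.09×(0 − (-20.8)) = 7781.5
  latent heat to melt: 179×334 = 59786
  meltwater 0→T: 179×4.18×T = 748.22 T
  water: 2027.3(T − 39.5)
2775.5 T = 80078 − 67567 = 12511
T ≈ 4.51 °C — above 0 °C, consistent with complete melting.

T_f ≈ 4.5 °C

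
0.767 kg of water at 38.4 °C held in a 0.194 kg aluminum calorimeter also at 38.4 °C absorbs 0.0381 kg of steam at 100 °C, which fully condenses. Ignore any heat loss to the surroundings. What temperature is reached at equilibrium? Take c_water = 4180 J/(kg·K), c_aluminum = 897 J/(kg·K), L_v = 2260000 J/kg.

T_f ≈ 65.5 °C

Energy balance with sensible and latent terms:
steam→water at 100 °C releases m L_v = 0.0381×2260000 = 86106; condensed water 100 °C→T: 159.26(T − 100); water warms: 0.767×4180×(T − 38.4) = 3206.1(T − 38.4); aluminum cup: 0.194×897×(T − 38.4) = 174.02(T − 38.4)
3539.3 T = 86106 + 15926 + 129795 = 231827
T ≈ 65.50 °C, under the boiling point, so the assumption holds.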